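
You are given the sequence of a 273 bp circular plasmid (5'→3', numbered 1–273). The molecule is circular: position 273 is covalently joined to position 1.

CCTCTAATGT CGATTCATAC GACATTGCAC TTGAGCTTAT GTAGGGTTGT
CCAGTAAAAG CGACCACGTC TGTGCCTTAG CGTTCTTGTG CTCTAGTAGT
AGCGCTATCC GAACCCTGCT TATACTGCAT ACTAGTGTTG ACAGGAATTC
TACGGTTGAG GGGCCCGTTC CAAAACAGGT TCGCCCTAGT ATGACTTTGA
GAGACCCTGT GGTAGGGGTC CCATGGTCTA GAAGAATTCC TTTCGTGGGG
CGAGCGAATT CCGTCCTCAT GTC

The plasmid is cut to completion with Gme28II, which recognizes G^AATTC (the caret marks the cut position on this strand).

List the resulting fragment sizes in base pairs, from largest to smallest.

162, 89, 22 bp

Gme28II sites (GAATTC) start at positions 145, 234, 256.
Gme28II cuts after the first base of each site, so after positions 145, 234, 256.
Circular molecule, 3 cuts → 3 fragments:
  146–234 → 89 bp
  235–256 → 22 bp
  257–273 then 1–145 → 17 + 145 = 162 bp
Sorted largest to smallest: 162, 89, 22 bp.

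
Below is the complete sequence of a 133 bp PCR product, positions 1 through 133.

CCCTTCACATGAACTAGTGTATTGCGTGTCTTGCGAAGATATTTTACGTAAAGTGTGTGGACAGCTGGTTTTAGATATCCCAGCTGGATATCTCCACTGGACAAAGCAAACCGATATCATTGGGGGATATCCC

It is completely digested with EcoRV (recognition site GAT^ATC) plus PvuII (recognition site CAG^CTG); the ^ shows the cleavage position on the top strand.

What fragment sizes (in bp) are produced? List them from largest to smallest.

EcoRV sites (GATATC) start at positions 74, 87, 113, 126.
EcoRV cuts after base 3 of each site, so after positions 76, 89, 115, 128.
PvuII sites (CAGCTG) start at positions 62, 81.
PvuII cuts after base 3 of each site, so after positions 64, 83.
Combined cut positions: 64, 76, 83, 89, 115, 128.
Linear molecule, 6 cuts → 7 fragments:
  1–64 → 64 bp
  65–76 → 12 bp
  77–83 → 7 bp
  84–89 → 6 bp
  90–115 → 26 bp
  116–128 → 13 bp
  129–133 → 5 bp
Sorted largest to smallest: 64, 26, 13, 12, 7, 6, 5 bp.

64, 26, 13, 12, 7, 6, 5 bp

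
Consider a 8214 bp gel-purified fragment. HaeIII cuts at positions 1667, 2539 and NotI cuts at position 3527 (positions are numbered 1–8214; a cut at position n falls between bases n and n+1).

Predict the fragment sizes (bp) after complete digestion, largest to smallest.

4687, 1667, 988, 872 bp

Combined cut positions (sorted): 1667, 2539, 3527.
Linear molecule, 3 cuts → 4 fragments:
  1667 − 0 = 1667 bp
  2539 − 1667 = 872 bp
  3527 − 2539 = 988 bp
  8214 − 3527 = 4687 bp
Sorted largest to smallest: 4687, 1667, 988, 872 bp.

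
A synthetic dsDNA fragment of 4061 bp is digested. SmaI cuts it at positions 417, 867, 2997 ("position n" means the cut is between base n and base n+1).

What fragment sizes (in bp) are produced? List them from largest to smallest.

Linear molecule, 3 cuts → 4 fragments:
  417 − 0 = 417 bp
  867 − 417 = 450 bp
  2997 − 867 = 2130 bp
  4061 − 2997 = 1064 bp
Sorted largest to smallest: 2130, 1064, 450, 417 bp.

2130, 1064, 450, 417 bp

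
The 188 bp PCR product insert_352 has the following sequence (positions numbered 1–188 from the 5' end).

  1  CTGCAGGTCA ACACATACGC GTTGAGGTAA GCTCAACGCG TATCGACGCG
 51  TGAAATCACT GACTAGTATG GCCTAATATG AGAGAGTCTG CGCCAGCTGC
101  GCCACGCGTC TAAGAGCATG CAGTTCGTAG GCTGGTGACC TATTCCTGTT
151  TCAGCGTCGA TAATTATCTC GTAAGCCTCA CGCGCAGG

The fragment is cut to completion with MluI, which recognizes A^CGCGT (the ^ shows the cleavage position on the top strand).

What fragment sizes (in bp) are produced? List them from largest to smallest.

MluI sites (ACGCGT) start at positions 17, 36, 46, 104.
MluI cuts after the first base of each site, so after positions 17, 36, 46, 104.
Linear molecule, 4 cuts → 5 fragments:
  1–17 → 17 bp
  18–36 → 19 bp
  37–46 → 10 bp
  47–104 → 58 bp
  105–188 → 84 bp
Sorted largest to smallest: 84, 58, 19, 17, 10 bp.

84, 58, 19, 17, 10 bp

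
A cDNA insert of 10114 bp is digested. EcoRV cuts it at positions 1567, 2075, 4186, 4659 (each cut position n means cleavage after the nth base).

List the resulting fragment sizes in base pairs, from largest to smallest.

Linear molecule, 4 cuts → 5 fragments:
  1567 − 0 = 1567 bp
  2075 − 1567 = 508 bp
  4186 − 2075 = 2111 bp
  4659 − 4186 = 473 bp
  10114 − 4659 = 5455 bp
Sorted largest to smallest: 5455, 2111, 1567, 508, 473 bp.

5455, 2111, 1567, 508, 473 bp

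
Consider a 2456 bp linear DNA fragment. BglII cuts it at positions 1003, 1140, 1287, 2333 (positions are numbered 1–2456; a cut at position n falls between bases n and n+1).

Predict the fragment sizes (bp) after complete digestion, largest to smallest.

1046, 1003, 147, 137, 123 bp

Linear molecule, 4 cuts → 5 fragments:
  1003 − 0 = 1003 bp
  1140 − 1003 = 137 bp
  1287 − 1140 = 147 bp
  2333 − 1287 = 1046 bp
  2456 − 2333 = 123 bp
Sorted largest to smallest: 1046, 1003, 147, 137, 123 bp.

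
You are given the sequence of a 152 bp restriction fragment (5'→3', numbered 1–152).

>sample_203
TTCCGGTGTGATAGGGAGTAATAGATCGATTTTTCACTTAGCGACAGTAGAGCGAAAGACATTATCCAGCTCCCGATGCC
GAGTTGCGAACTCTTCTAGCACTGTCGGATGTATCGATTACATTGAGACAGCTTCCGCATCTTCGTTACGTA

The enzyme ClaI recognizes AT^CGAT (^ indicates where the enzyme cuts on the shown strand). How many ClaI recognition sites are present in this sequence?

2

ATCGAT occurs starting at positions 25, 113.
ClaI cuts at 2 sites.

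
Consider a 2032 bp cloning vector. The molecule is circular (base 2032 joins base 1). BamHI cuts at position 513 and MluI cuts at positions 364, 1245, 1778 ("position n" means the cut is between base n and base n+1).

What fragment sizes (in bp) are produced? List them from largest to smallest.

Combined cut positions (sorted): 364, 513, 1245, 1778.
Circular molecule, 4 cuts → 4 fragments:
  513 − 364 = 149 bp
  1245 − 513 = 732 bp
  1778 − 1245 = 533 bp
  wrap: 2032 − 1778 + 364 = 618 bp
Sorted largest to smallest: 732, 618, 533, 149 bp.

732, 618, 533, 149 bp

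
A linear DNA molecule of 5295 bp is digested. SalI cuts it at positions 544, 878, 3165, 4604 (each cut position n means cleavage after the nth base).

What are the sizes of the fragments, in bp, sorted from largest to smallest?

2287, 1439, 691, 544, 334 bp

Linear molecule, 4 cuts → 5 fragments:
  544 − 0 = 544 bp
  878 − 544 = 334 bp
  3165 − 878 = 2287 bp
  4604 − 3165 = 1439 bp
  5295 − 4604 = 691 bp
Sorted largest to smallest: 2287, 1439, 691, 544, 334 bp.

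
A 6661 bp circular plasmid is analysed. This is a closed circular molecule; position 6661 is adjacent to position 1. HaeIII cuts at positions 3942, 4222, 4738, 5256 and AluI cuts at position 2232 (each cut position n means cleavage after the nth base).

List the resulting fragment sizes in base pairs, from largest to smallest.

3637, 1710, 518, 516, 280 bp

Combined cut positions (sorted): 2232, 3942, 4222, 4738, 5256.
Circular molecule, 5 cuts → 5 fragments:
  3942 − 2232 = 1710 bp
  4222 − 3942 = 280 bp
  4738 − 4222 = 516 bp
  5256 − 4738 = 518 bp
  wrap: 6661 − 5256 + 2232 = 3637 bp
Sorted largest to smallest: 3637, 1710, 518, 516, 280 bp.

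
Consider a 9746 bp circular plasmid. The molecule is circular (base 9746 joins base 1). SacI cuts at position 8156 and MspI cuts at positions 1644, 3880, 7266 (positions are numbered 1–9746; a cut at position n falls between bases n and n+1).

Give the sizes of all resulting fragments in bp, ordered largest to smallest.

Combined cut positions (sorted): 1644, 3880, 7266, 8156.
Circular molecule, 4 cuts → 4 fragments:
  3880 − 1644 = 2236 bp
  7266 − 3880 = 3386 bp
  8156 − 7266 = 890 bp
  wrap: 9746 − 8156 + 1644 = 3234 bp
Sorted largest to smallest: 3386, 3234, 2236, 890 bp.

3386, 3234, 2236, 890 bp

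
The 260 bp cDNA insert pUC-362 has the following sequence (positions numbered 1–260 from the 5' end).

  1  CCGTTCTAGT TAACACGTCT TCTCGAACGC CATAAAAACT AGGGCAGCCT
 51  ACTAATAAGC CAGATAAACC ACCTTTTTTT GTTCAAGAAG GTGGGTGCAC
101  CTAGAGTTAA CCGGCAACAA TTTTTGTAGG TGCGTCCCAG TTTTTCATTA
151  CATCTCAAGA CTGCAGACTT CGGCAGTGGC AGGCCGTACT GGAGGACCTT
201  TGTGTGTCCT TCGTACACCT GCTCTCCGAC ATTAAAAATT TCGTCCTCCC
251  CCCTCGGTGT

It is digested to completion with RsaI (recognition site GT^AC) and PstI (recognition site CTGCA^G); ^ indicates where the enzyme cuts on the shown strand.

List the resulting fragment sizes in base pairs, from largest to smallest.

RsaI sites (GTAC) start at positions 186, 213.
RsaI cuts after base 2 of each site, so after positions 187, 214.
The PstI site (CTGCAG) starts at position 161.
PstI cuts after base 5 of each site (before the last base), so after position 165.
Combined cut positions: 165, 187, 214.
Linear molecule, 3 cuts → 4 fragments:
  1–165 → 165 bp
  166–187 → 22 bp
  188–214 → 27 bp
  215–260 → 46 bp
Sorted largest to smallest: 165, 46, 27, 22 bp.

165, 46, 27, 22 bp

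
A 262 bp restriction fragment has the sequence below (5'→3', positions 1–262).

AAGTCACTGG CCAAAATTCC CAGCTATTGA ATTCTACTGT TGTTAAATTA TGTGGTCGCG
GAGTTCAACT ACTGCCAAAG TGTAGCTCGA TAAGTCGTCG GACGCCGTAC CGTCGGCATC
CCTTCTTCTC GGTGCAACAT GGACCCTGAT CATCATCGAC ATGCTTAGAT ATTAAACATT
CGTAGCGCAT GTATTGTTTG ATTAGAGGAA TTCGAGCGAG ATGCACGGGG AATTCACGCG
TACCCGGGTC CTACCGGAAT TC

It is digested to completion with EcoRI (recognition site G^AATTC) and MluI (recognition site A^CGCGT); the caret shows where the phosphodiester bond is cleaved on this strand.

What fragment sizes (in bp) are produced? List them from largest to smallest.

179, 29, 22, 21, 6, 5 bp

EcoRI sites (GAATTC) start at positions 29, 208, 230, 257.
EcoRI cuts after the first base of each site, so after positions 29, 208, 230, 257.
The MluI site (ACGCGT) starts at position 236.
MluI cuts after the first base of each site, so after position 236.
Combined cut positions: 29, 208, 230, 236, 257.
Linear molecule, 5 cuts → 6 fragments:
  1–29 → 29 bp
  30–208 → 179 bp
  209–230 → 22 bp
  231–236 → 6 bp
  237–257 → 21 bp
  258–262 → 5 bp
Sorted largest to smallest: 179, 29, 22, 21, 6, 5 bp.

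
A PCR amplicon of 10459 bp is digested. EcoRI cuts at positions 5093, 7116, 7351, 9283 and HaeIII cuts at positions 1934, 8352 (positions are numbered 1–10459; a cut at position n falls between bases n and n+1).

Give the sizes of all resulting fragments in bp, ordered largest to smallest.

3159, 2023, 1934, 1176, 1001, 931, 235 bp

Combined cut positions (sorted): 1934, 5093, 7116, 7351, 8352, 9283.
Linear molecule, 6 cuts → 7 fragments:
  1934 − 0 = 1934 bp
  5093 − 1934 = 3159 bp
  7116 − 5093 = 2023 bp
  7351 − 7116 = 235 bp
  8352 − 7351 = 1001 bp
  9283 − 8352 = 931 bp
  10459 − 9283 = 1176 bp
Sorted largest to smallest: 3159, 2023, 1934, 1176, 1001, 931, 235 bp.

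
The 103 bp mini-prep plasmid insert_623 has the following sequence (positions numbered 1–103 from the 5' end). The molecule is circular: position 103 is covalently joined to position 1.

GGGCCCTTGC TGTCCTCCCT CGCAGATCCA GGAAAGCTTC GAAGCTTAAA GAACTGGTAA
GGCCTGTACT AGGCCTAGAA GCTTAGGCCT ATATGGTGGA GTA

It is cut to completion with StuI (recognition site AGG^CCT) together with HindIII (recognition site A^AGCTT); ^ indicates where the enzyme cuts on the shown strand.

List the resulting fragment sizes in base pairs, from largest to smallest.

50, 20, 11, 8, 8, 6 bp

StuI sites (AGGCCT) start at positions 60, 71, 85.
StuI cuts after base 3 of each site, so after positions 62, 73, 87.
HindIII sites (AAGCTT) start at positions 34, 42, 79.
HindIII cuts after the first base of each site, so after positions 34, 42, 79.
Combined cut positions: 34, 42, 62, 73, 79, 87.
Circular molecule, 6 cuts → 6 fragments:
  35–42 → 8 bp
  43–62 → 20 bp
  63–73 → 11 bp
  74–79 → 6 bp
  80–87 → 8 bp
  88–103 then 1–34 → 16 + 34 = 50 bp
Sorted largest to smallest: 50, 20, 11, 8, 8, 6 bp.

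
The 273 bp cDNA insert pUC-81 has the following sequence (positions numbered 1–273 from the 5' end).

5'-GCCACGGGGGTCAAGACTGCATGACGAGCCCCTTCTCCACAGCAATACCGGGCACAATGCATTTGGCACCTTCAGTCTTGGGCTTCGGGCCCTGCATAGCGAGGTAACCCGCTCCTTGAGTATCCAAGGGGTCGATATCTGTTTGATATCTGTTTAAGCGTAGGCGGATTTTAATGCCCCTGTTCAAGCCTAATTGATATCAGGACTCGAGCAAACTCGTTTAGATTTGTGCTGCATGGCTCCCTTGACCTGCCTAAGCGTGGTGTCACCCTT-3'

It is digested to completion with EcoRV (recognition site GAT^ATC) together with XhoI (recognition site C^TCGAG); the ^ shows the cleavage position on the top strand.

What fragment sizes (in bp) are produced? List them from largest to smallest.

EcoRV sites (GATATC) start at positions 134, 145, 196.
EcoRV cuts after base 3 of each site, so after positions 136, 147, 198.
The XhoI site (CTCGAG) starts at position 206.
XhoI cuts after the first base of each site, so after position 206.
Combined cut positions: 136, 147, 198, 206.
Linear molecule, 4 cuts → 5 fragments:
  1–136 → 136 bp
  137–147 → 11 bp
  148–198 → 51 bp
  199–206 → 8 bp
  207–273 → 67 bp
Sorted largest to smallest: 136, 67, 51, 11, 8 bp.

136, 67, 51, 11, 8 bp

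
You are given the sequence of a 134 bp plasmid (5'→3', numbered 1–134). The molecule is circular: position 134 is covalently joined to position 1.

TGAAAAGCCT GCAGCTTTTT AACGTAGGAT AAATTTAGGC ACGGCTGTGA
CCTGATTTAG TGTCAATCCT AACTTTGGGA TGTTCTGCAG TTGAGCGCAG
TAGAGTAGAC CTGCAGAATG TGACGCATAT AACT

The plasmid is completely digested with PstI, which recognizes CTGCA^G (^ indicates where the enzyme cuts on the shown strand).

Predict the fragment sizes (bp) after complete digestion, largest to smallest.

PstI sites (CTGCAG) start at positions 9, 85, 111.
PstI cuts after base 5 of each site (before the last base), so after positions 13, 89, 115.
Circular molecule, 3 cuts → 3 fragments:
  14–89 → 76 bp
  90–115 → 26 bp
  116–134 then 1–13 → 19 + 13 = 32 bp
Sorted largest to smallest: 76, 32, 26 bp.

76, 32, 26 bp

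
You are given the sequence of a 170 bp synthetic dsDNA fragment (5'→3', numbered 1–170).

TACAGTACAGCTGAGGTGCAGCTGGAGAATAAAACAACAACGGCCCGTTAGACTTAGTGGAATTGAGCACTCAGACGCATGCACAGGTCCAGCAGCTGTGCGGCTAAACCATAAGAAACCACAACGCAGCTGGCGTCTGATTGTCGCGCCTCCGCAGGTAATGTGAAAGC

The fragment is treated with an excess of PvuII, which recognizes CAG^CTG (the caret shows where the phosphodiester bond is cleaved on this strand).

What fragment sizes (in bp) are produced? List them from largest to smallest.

PvuII sites (CAGCTG) start at positions 8, 19, 93, 127.
PvuII cuts after base 3 of each site, so after positions 10, 21, 95, 129.
Linear molecule, 4 cuts → 5 fragments:
  1–10 → 10 bp
  11–21 → 11 bp
  22–95 → 74 bp
  96–129 → 34 bp
  130–170 → 41 bp
Sorted largest to smallest: 74, 41, 34, 11, 10 bp.

74, 41, 34, 11, 10 bp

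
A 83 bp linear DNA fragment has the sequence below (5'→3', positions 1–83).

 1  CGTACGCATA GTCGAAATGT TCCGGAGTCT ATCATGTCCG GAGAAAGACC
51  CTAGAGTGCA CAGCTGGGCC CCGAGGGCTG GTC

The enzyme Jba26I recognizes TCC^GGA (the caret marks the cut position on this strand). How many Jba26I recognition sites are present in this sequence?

TCCGGA occurs starting at positions 21, 37.
Jba26I cuts at 2 sites.

2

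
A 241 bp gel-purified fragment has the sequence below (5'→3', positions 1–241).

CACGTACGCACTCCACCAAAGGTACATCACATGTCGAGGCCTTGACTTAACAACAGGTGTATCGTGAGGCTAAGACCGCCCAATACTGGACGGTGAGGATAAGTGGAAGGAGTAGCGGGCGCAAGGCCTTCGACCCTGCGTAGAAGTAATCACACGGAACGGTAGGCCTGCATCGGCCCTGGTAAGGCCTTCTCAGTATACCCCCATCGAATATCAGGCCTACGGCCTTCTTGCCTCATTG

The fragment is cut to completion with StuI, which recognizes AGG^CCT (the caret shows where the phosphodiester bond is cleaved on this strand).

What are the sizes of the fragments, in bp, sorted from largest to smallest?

87, 40, 39, 31, 23, 21 bp

StuI sites (AGGCCT) start at positions 37, 124, 164, 185, 216.
StuI cuts after base 3 of each site, so after positions 39, 126, 166, 187, 218.
Linear molecule, 5 cuts → 6 fragments:
  1–39 → 39 bp
  40–126 → 87 bp
  127–166 → 40 bp
  167–187 → 21 bp
  188–218 → 31 bp
  219–241 → 23 bp
Sorted largest to smallest: 87, 40, 39, 31, 23, 21 bp.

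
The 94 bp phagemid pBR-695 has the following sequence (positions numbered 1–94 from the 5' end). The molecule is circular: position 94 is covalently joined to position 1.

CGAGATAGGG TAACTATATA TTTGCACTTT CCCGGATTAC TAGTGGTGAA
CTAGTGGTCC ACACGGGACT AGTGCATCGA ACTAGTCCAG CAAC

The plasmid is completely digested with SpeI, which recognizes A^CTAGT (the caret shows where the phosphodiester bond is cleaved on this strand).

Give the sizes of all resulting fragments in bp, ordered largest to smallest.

52, 18, 13, 11 bp

SpeI sites (ACTAGT) start at positions 39, 50, 68, 81.
SpeI cuts after the first base of each site, so after positions 39, 50, 68, 81.
Circular molecule, 4 cuts → 4 fragments:
  40–50 → 11 bp
  51–68 → 18 bp
  69–81 → 13 bp
  82–94 then 1–39 → 13 + 39 = 52 bp
Sorted largest to smallest: 52, 18, 13, 11 bp.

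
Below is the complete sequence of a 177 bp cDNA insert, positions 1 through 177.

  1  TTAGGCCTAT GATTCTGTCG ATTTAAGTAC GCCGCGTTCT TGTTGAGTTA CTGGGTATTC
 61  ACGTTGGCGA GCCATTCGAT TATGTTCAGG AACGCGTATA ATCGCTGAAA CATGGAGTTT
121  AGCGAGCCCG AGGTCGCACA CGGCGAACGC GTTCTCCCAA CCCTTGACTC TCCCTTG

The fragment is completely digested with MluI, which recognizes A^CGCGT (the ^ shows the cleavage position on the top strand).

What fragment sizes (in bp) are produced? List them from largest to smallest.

92, 55, 30 bp

MluI sites (ACGCGT) start at positions 92, 147.
MluI cuts after the first base of each site, so after positions 92, 147.
Linear molecule, 2 cuts → 3 fragments:
  1–92 → 92 bp
  93–147 → 55 bp
  148–177 → 30 bp
Sorted largest to smallest: 92, 55, 30 bp.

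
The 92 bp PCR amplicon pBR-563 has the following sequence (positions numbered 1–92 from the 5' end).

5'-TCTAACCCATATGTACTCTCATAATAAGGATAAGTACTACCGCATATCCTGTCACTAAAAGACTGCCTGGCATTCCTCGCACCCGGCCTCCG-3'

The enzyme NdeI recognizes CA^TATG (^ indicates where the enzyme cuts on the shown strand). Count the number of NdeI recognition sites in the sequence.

CATATG occurs starting at position 8.
NdeI cuts at 1 site.

1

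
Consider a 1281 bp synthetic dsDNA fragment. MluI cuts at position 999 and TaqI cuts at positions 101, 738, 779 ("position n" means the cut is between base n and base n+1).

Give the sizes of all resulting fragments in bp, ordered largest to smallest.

Combined cut positions (sorted): 101, 738, 779, 999.
Linear molecule, 4 cuts → 5 fragments:
  101 − 0 = 101 bp
  738 − 101 = 637 bp
  779 − 738 = 41 bp
  999 − 779 = 220 bp
  1281 − 999 = 282 bp
Sorted largest to smallest: 637, 282, 220, 101, 41 bp.

637, 282, 220, 101, 41 bp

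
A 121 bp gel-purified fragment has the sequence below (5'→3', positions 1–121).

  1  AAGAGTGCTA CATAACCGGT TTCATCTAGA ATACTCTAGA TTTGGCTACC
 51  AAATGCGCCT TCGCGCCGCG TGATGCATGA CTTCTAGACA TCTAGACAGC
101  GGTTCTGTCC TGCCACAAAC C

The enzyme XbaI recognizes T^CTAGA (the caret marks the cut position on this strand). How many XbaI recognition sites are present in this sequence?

4

TCTAGA occurs starting at positions 25, 35, 83, 91.
XbaI cuts at 4 sites.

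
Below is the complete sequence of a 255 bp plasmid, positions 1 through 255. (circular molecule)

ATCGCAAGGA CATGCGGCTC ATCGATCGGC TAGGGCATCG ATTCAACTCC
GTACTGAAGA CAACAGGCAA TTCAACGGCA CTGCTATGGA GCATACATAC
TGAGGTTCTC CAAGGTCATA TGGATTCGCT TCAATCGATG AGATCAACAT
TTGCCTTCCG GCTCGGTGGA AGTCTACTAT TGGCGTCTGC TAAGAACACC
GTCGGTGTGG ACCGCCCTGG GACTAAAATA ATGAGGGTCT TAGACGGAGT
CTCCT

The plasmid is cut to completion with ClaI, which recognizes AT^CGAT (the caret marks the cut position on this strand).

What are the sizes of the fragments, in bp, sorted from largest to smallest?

142, 97, 16 bp

ClaI sites (ATCGAT) start at positions 21, 37, 134.
ClaI cuts after base 2 of each site, so after positions 22, 38, 135.
Circular molecule, 3 cuts → 3 fragments:
  23–38 → 16 bp
  39–135 → 97 bp
  136–255 then 1–22 → 120 + 22 = 142 bp
Sorted largest to smallest: 142, 97, 16 bp.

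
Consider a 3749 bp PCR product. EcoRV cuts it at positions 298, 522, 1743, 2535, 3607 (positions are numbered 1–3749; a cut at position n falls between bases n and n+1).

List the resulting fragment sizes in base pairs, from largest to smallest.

1221, 1072, 792, 298, 224, 142 bp

Linear molecule, 5 cuts → 6 fragments:
  298 − 0 = 298 bp
  522 − 298 = 224 bp
  1743 − 522 = 1221 bp
  2535 − 1743 = 792 bp
  3607 − 2535 = 1072 bp
  3749 − 3607 = 142 bp
Sorted largest to smallest: 1221, 1072, 792, 298, 224, 142 bp.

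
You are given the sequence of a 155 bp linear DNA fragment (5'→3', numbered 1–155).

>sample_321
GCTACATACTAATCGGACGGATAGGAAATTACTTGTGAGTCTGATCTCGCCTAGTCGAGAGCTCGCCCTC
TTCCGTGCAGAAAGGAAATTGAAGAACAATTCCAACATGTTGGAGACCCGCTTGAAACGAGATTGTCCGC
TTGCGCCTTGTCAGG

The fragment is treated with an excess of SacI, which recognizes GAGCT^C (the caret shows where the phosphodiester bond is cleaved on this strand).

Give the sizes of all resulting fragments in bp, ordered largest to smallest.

92, 63 bp

The SacI site (GAGCTC) starts at position 59.
SacI cuts after base 5 of each site (before the last base), so after position 63.
Linear molecule, 1 cut → 2 fragments:
  1–63 → 63 bp
  64–155 → 92 bp
Sorted largest to smallest: 92, 63 bp.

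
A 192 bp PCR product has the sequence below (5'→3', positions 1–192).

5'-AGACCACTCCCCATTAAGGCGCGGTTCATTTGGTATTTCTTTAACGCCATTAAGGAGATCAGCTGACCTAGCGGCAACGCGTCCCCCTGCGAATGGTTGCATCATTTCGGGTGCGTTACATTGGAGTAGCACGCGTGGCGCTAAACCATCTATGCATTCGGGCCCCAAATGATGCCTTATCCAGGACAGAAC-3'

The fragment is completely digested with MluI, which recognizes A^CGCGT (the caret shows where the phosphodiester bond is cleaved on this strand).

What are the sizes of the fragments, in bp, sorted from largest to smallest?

77, 61, 54 bp

MluI sites (ACGCGT) start at positions 77, 131.
MluI cuts after the first base of each site, so after positions 77, 131.
Linear molecule, 2 cuts → 3 fragments:
  1–77 → 77 bp
  78–131 → 54 bp
  132–192 → 61 bp
Sorted largest to smallest: 77, 61, 54 bp.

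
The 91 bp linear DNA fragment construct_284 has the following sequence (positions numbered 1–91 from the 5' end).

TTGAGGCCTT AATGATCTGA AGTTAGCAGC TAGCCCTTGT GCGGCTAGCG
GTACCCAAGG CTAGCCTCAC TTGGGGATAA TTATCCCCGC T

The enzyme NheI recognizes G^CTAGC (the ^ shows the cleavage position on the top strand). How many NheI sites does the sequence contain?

GCTAGC occurs starting at positions 29, 44, 60.
NheI cuts at 3 sites.

3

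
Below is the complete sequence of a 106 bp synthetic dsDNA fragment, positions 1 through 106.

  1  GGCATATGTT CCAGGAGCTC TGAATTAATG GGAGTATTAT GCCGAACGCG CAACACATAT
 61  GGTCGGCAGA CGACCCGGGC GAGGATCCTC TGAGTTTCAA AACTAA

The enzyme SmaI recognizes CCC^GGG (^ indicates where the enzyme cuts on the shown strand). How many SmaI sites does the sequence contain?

1

CCCGGG occurs starting at position 74.
SmaI cuts at 1 site.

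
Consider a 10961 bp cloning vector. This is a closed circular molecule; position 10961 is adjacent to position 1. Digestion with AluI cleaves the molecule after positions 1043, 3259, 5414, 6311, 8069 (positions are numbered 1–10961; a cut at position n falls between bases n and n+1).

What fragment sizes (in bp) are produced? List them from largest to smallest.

3935, 2216, 2155, 1758, 897 bp

Circular molecule, 5 cuts → 5 fragments:
  3259 − 1043 = 2216 bp
  5414 − 3259 = 2155 bp
  6311 − 5414 = 897 bp
  8069 − 6311 = 1758 bp
  wrap: 10961 − 8069 + 1043 = 3935 bp
Sorted largest to smallest: 3935, 2216, 2155, 1758, 897 bp.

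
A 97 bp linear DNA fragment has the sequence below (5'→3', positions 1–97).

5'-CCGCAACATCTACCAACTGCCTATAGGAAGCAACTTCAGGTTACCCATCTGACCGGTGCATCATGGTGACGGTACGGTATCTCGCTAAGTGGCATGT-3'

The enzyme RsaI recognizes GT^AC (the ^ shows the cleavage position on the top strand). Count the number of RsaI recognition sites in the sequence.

GTAC occurs starting at position 72.
RsaI cuts at 1 site.

1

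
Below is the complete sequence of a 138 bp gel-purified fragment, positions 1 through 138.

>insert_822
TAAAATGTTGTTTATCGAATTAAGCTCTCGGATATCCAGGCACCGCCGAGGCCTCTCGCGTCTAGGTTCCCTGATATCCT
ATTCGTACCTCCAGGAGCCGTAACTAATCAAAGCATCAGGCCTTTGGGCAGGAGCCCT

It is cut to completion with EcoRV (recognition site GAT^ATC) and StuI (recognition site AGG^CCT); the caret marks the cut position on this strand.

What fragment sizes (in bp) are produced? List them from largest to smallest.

EcoRV sites (GATATC) start at positions 31, 73.
EcoRV cuts after base 3 of each site, so after positions 33, 75.
StuI sites (AGGCCT) start at positions 49, 118.
StuI cuts after base 3 of each site, so after positions 51, 120.
Combined cut positions: 33, 51, 75, 120.
Linear molecule, 4 cuts → 5 fragments:
  1–33 → 33 bp
  34–51 → 18 bp
  52–75 → 24 bp
  76–120 → 45 bp
  121–138 → 18 bp
Sorted largest to smallest: 45, 33, 24, 18, 18 bp.

45, 33, 24, 18, 18 bp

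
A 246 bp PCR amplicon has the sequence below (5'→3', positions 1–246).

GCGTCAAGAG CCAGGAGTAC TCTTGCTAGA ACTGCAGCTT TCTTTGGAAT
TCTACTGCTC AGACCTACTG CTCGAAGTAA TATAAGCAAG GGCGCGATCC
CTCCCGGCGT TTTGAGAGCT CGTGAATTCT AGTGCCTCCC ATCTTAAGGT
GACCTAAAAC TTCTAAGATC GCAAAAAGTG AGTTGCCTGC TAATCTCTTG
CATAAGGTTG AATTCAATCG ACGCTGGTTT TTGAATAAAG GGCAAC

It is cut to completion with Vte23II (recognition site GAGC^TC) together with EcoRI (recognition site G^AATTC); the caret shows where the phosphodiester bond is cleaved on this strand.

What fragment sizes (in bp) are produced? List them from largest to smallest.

The Vte23II site (GAGCTC) starts at position 116.
Vte23II cuts after base 4 of each site, so after position 119.
EcoRI sites (GAATTC) start at positions 47, 124, 210.
EcoRI cuts after the first base of each site, so after positions 47, 124, 210.
Combined cut positions: 47, 119, 124, 210.
Linear molecule, 4 cuts → 5 fragments:
  1–47 → 47 bp
  48–119 → 72 bp
  120–124 → 5 bp
  125–210 → 86 bp
  211–246 → 36 bp
Sorted largest to smallest: 86, 72, 47, 36, 5 bp.

86, 72, 47, 36, 5 bp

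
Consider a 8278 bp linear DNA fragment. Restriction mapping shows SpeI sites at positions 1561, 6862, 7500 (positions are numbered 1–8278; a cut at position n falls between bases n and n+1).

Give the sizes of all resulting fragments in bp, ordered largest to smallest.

5301, 1561, 778, 638 bp

Linear molecule, 3 cuts → 4 fragments:
  1561 − 0 = 1561 bp
  6862 − 1561 = 5301 bp
  7500 − 6862 = 638 bp
  8278 − 7500 = 778 bp
Sorted largest to smallest: 5301, 1561, 778, 638 bp.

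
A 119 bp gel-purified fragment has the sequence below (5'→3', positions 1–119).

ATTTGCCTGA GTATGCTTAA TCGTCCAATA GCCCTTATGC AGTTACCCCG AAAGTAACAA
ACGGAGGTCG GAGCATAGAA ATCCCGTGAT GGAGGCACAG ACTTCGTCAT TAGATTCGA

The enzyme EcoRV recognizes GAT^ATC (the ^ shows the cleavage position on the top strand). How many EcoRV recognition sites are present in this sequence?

0

No occurrence of GATATC is present in the sequence.
EcoRV does not cut: 0 sites.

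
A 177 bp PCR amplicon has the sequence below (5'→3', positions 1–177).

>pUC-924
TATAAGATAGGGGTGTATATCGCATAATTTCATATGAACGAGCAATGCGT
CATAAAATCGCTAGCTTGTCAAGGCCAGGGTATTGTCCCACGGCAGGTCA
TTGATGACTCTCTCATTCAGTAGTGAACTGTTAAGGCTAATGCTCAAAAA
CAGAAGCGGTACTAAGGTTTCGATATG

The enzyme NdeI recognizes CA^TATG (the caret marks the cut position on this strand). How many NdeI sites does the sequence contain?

1

CATATG occurs starting at position 31.
NdeI cuts at 1 site.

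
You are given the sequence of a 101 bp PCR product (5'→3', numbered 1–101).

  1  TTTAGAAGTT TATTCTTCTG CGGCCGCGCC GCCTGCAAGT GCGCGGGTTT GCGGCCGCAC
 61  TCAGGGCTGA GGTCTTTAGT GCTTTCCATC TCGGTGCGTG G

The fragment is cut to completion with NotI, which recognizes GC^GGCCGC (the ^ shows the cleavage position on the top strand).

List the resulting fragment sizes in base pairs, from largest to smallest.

49, 31, 21 bp

NotI sites (GCGGCCGC) start at positions 20, 51.
NotI cuts after base 2 of each site, so after positions 21, 52.
Linear molecule, 2 cuts → 3 fragments:
  1–21 → 21 bp
  22–52 → 31 bp
  53–101 → 49 bp
Sorted largest to smallest: 49, 31, 21 bp.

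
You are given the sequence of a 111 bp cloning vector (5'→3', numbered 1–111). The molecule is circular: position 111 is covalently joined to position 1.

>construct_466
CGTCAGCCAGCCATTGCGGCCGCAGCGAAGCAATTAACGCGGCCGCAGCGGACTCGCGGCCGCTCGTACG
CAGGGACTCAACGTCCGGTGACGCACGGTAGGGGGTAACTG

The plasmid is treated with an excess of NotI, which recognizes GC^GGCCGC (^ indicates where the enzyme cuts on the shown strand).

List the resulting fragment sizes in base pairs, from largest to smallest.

NotI sites (GCGGCCGC) start at positions 16, 39, 56.
NotI cuts after base 2 of each site, so after positions 17, 40, 57.
Circular molecule, 3 cuts → 3 fragments:
  18–40 → 23 bp
  41–57 → 17 bp
  58–111 then 1–17 → 54 + 17 = 71 bp
Sorted largest to smallest: 71, 23, 17 bp.

71, 23, 17 bp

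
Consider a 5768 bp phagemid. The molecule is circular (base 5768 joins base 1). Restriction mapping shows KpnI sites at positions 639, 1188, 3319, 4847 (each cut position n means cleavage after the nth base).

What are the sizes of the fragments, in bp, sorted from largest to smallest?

2131, 1560, 1528, 549 bp

Circular molecule, 4 cuts → 4 fragments:
  1188 − 639 = 549 bp
  3319 − 1188 = 2131 bp
  4847 − 3319 = 1528 bp
  wrap: 5768 − 4847 + 639 = 1560 bp
Sorted largest to smallest: 2131, 1560, 1528, 549 bp.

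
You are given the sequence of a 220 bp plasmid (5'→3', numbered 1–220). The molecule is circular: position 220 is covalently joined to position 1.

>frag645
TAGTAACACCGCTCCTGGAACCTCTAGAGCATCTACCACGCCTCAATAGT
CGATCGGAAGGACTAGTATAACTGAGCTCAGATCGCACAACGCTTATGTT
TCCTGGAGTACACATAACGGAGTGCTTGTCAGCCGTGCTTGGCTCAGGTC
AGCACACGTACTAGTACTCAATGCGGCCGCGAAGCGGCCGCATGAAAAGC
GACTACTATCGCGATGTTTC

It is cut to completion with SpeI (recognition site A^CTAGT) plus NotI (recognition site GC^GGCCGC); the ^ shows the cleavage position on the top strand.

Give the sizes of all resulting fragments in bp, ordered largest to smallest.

SpeI sites (ACTAGT) start at positions 62, 160.
SpeI cuts after the first base of each site, so after positions 62, 160.
NotI sites (GCGGCCGC) start at positions 173, 184.
NotI cuts after base 2 of each site, so after positions 174, 185.
Combined cut positions: 62, 160, 174, 185.
Circular molecule, 4 cuts → 4 fragments:
  63–160 → 98 bp
  161–174 → 14 bp
  175–185 → 11 bp
  186–220 then 1–62 → 35 + 62 = 97 bp
Sorted largest to smallest: 98, 97, 14, 11 bp.

98, 97, 14, 11 bp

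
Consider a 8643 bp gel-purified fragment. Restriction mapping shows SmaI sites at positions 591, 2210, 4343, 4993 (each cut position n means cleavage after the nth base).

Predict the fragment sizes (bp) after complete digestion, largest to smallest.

Linear molecule, 4 cuts → 5 fragments:
  591 − 0 = 591 bp
  2210 − 591 = 1619 bp
  4343 − 2210 = 2133 bp
  4993 − 4343 = 650 bp
  8643 − 4993 = 3650 bp
Sorted largest to smallest: 3650, 2133, 1619, 650, 591 bp.

3650, 2133, 1619, 650, 591 bp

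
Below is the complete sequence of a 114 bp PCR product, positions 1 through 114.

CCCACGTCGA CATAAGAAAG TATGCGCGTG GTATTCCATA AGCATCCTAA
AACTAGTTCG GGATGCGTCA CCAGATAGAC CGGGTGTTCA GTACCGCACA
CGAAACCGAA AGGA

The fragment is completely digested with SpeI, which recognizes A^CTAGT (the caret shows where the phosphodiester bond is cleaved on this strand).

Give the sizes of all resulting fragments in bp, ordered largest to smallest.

62, 52 bp

The SpeI site (ACTAGT) starts at position 52.
SpeI cuts after the first base of each site, so after position 52.
Linear molecule, 1 cut → 2 fragments:
  1–52 → 52 bp
  53–114 → 62 bp
Sorted largest to smallest: 62, 52 bp.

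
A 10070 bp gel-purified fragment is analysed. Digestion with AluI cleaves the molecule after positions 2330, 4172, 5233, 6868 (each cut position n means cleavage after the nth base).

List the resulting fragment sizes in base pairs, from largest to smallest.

3202, 2330, 1842, 1635, 1061 bp

Linear molecule, 4 cuts → 5 fragments:
  2330 − 0 = 2330 bp
  4172 − 2330 = 1842 bp
  5233 − 4172 = 1061 bp
  6868 − 5233 = 1635 bp
  10070 − 6868 = 3202 bp
Sorted largest to smallest: 3202, 2330, 1842, 1635, 1061 bp.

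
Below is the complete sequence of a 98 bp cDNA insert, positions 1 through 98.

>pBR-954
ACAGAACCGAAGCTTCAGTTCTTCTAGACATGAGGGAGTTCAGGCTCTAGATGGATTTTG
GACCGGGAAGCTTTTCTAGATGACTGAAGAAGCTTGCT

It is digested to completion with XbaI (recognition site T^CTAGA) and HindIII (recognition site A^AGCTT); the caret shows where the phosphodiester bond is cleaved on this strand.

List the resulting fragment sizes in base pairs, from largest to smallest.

XbaI sites (TCTAGA) start at positions 23, 46, 75.
XbaI cuts after the first base of each site, so after positions 23, 46, 75.
HindIII sites (AAGCTT) start at positions 10, 68, 90.
HindIII cuts after the first base of each site, so after positions 10, 68, 90.
Combined cut positions: 10, 23, 46, 68, 75, 90.
Linear molecule, 6 cuts → 7 fragments:
  1–10 → 10 bp
  11–23 → 13 bp
  24–46 → 23 bp
  47–68 → 22 bp
  69–75 → 7 bp
  76–90 → 15 bp
  91–98 → 8 bp
Sorted largest to smallest: 23, 22, 15, 13, 10, 8, 7 bp.

23, 22, 15, 13, 10, 8, 7 bp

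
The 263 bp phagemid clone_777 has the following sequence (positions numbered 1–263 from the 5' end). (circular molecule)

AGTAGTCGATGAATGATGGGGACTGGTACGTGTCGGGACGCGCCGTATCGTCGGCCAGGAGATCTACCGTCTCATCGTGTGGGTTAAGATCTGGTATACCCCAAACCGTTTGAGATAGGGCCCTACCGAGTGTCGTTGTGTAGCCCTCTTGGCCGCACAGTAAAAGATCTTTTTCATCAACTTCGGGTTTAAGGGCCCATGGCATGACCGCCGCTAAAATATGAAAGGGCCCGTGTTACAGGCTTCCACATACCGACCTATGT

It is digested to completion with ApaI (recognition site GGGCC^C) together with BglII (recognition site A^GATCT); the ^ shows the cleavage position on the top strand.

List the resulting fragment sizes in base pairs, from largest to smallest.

ApaI sites (GGGCCC) start at positions 118, 193, 227.
ApaI cuts after base 5 of each site (before the last base), so after positions 122, 197, 231.
BglII sites (AGATCT) start at positions 60, 87, 165.
BglII cuts after the first base of each site, so after positions 60, 87, 165.
Combined cut positions: 60, 87, 122, 165, 197, 231.
Circular molecule, 6 cuts → 6 fragments:
  61–87 → 27 bp
  88–122 → 35 bp
  123–165 → 43 bp
  166–197 → 32 bp
  198–231 → 34 bp
  232–263 then 1–60 → 32 + 60 = 92 bp
Sorted largest to smallest: 92, 43, 35, 34, 32, 27 bp.

92, 43, 35, 34, 32, 27 bp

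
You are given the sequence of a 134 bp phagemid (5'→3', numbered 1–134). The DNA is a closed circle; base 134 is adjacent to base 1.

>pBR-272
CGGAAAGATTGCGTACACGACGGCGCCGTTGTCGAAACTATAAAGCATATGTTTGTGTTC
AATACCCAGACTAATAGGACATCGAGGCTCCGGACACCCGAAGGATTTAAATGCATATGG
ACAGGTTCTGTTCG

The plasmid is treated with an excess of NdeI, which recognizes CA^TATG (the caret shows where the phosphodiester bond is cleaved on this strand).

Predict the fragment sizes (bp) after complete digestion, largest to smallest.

68, 66 bp

NdeI sites (CATATG) start at positions 46, 114.
NdeI cuts after base 2 of each site, so after positions 47, 115.
Circular molecule, 2 cuts → 2 fragments:
  48–115 → 68 bp
  116–134 then 1–47 → 19 + 47 = 66 bp
Sorted largest to smallest: 68, 66 bp.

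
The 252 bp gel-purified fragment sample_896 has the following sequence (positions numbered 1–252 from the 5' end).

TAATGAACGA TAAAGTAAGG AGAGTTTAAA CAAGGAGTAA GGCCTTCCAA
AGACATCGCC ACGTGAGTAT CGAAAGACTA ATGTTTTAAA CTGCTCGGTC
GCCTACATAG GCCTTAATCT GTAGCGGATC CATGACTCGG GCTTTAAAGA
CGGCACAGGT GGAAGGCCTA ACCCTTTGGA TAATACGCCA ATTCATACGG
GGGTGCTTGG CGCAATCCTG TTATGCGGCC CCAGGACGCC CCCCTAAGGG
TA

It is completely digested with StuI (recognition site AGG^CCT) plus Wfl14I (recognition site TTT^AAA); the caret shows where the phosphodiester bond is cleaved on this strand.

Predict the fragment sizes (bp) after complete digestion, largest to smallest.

86, 45, 34, 27, 24, 21, 15 bp

StuI sites (AGGCCT) start at positions 40, 109, 164.
StuI cuts after base 3 of each site, so after positions 42, 111, 166.
Wfl14I sites (TTTAAA) start at positions 25, 85, 143.
Wfl14I cuts after base 3 of each site, so after positions 27, 87, 145.
Combined cut positions: 27, 42, 87, 111, 145, 166.
Linear molecule, 6 cuts → 7 fragments:
  1–27 → 27 bp
  28–42 → 15 bp
  43–87 → 45 bp
  88–111 → 24 bp
  112–145 → 34 bp
  146–166 → 21 bp
  167–252 → 86 bp
Sorted largest to smallest: 86, 45, 34, 27, 24, 21, 15 bp.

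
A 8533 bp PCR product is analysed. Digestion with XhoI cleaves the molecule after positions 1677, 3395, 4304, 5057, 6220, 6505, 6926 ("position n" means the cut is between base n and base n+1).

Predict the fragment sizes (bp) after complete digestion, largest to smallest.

1718, 1677, 1607, 1163, 909, 753, 421, 285 bp

Linear molecule, 7 cuts → 8 fragments:
  1677 − 0 = 1677 bp
  3395 − 1677 = 1718 bp
  4304 − 3395 = 909 bp
  5057 − 4304 = 753 bp
  6220 − 5057 = 1163 bp
  6505 − 6220 = 285 bp
  6926 − 6505 = 421 bp
  8533 − 6926 = 1607 bp
Sorted largest to smallest: 1718, 1677, 1607, 1163, 909, 753, 421, 285 bp.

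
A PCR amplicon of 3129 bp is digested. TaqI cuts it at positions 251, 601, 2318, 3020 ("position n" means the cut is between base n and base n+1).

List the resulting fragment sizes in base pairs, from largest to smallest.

1717, 702, 350, 251, 109 bp

Linear molecule, 4 cuts → 5 fragments:
  251 − 0 = 251 bp
  601 − 251 = 350 bp
  2318 − 601 = 1717 bp
  3020 − 2318 = 702 bp
  3129 − 3020 = 109 bp
Sorted largest to smallest: 1717, 702, 350, 251, 109 bp.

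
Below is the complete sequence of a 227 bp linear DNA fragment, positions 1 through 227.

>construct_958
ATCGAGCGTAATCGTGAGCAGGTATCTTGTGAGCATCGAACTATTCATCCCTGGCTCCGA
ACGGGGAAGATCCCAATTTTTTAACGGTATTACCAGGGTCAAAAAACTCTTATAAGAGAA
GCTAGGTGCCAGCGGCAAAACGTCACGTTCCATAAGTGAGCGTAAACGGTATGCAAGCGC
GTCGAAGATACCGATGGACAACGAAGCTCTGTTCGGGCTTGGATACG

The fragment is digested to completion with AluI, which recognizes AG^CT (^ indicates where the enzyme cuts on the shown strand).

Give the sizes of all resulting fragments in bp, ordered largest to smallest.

AluI sites (AGCT) start at positions 120, 205.
AluI cuts after base 2 of each site, so after positions 121, 206.
Linear molecule, 2 cuts → 3 fragments:
  1–121 → 121 bp
  122–206 → 85 bp
  207–227 → 21 bp
Sorted largest to smallest: 121, 85, 21 bp.

121, 85, 21 bp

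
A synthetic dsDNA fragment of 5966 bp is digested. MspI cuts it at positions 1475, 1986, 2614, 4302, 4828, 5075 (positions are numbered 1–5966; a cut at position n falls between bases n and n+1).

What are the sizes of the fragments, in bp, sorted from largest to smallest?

Linear molecule, 6 cuts → 7 fragments:
  1475 − 0 = 1475 bp
  1986 − 1475 = 511 bp
  2614 − 1986 = 628 bp
  4302 − 2614 = 1688 bp
  4828 − 4302 = 526 bp
  5075 − 4828 = 247 bp
  5966 − 5075 = 891 bp
Sorted largest to smallest: 1688, 1475, 891, 628, 526, 511, 247 bp.

1688, 1475, 891, 628, 526, 511, 247 bp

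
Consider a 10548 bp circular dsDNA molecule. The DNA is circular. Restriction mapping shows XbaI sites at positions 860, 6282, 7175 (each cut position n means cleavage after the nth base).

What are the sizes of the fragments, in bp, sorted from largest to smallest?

5422, 4233, 893 bp

Circular molecule, 3 cuts → 3 fragments:
  6282 − 860 = 5422 bp
  7175 − 6282 = 893 bp
  wrap: 10548 − 7175 + 860 = 4233 bp
Sorted largest to smallest: 5422, 4233, 893 bp.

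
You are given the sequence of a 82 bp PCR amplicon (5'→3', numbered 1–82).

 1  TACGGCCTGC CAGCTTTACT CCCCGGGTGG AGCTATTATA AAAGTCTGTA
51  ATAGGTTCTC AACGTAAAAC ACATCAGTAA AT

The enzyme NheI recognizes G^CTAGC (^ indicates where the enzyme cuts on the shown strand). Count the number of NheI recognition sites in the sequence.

0

No occurrence of GCTAGC is present in the sequence.
NheI does not cut: 0 sites.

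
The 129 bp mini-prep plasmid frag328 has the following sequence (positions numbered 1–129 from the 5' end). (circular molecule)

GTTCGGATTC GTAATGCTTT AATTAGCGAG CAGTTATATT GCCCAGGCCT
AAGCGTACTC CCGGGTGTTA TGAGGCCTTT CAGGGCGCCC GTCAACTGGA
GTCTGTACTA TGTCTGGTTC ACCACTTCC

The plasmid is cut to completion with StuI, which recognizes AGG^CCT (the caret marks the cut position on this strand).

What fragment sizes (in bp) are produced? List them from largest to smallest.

StuI sites (AGGCCT) start at positions 45, 73.
StuI cuts after base 3 of each site, so after positions 47, 75.
Circular molecule, 2 cuts → 2 fragments:
  48–75 → 28 bp
  76–129 then 1–47 → 54 + 47 = 101 bp
Sorted largest to smallest: 101, 28 bp.

101, 28 bp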